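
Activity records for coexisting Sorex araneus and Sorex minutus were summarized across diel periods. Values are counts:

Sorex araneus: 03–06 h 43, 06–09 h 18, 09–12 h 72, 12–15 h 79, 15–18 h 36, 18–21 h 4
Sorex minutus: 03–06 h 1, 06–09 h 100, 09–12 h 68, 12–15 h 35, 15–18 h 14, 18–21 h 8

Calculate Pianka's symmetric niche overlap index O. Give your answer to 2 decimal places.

0.65

Proportions for Sorex araneus (n=252): 43/252=0.1706, 18/252=0.0714, 72/252=0.2857, 79/252=0.3135, 36/252=0.1429, 4/252=0.0159
Proportions for Sorex minutus (n=226): 1/226=0.0044, 100/226=0.4425, 68/226=0.3009, 35/226=0.1549, 14/226=0.0619, 8/226=0.0354
Σ p₁ᵢp₂ᵢ = 0.000751 + 0.031595 + 0.085967 + 0.048561 + 0.008846 + 0.000563 = 0.176283
Σp_1ᵢ² = 0.1706² + 0.0714² + 0.2857² + 0.3135² + 0.1429² + 0.0159² = 0.029104 + 0.005098 + 0.081624 + 0.098282 + 0.020420 + 0.000253 = 0.234781
Σp_2ᵢ² = 0.0044² + 0.4425² + 0.3009² + 0.1549² + 0.0619² + 0.0354² = 0.000019 + 0.195806 + 0.090541 + 0.023994 + 0.003832 + 0.001253 = 0.315445
O = 0.176283 / √(0.234781 × 0.315445) = 0.176283 / 0.2721406 = 0.6478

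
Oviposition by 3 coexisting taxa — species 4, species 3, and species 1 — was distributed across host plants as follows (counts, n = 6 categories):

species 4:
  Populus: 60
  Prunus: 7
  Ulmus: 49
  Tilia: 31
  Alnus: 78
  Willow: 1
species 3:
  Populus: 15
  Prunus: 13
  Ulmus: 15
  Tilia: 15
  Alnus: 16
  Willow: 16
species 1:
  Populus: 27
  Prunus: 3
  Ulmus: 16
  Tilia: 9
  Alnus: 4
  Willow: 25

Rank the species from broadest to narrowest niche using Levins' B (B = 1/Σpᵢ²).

Proportions for species 4 (n=226): 60/226=0.2655, 7/226=0.0310, 49/226=0.2168, 31/226=0.1372, 78/226=0.3451, 1/226=0.0044
Proportions for species 3 (n=90): 15/90=0.1667, 13/90=0.1444, 15/90=0.1667, 15/90=0.1667, 16/90=0.1778, 16/90=0.1778
Proportions for species 1 (n=84): 27/84=0.3214, 3/84=0.0357, 16/84=0.1905, 9/84=0.1071, 4/84=0.0476, 25/84=0.2976
Σp_4ᵢ² = 0.2655² + 0.0310² + 0.2168² + 0.1372² + 0.3451² + 0.0044² = 0.070490 + 0.000961 + 0.047002 + 0.018824 + 0.119094 + 0.000019 = 0.256390
B_4 = 1 / 0.256390 = 3.9003
Σp_3ᵢ² = 0.1667² + 0.1444² + 0.1667² + 0.1667² + 0.1778² + 0.1778² = 0.027789 + 0.020851 + 0.027789 + 0.027789 + 0.031613 + 0.031613 = 0.167444
B_3 = 1 / 0.167444 = 5.9721
Σp_1ᵢ² = 0.3214² + 0.0357² + 0.1905² + 0.1071² + 0.0476² + 0.2976² = 0.103298 + 0.001274 + 0.036290 + 0.011470 + 0.002266 + 0.088566 = 0.243164
B_1 = 1 / 0.243164 = 4.1125
Ranking by B (broadest → narrowest): species 3 (5.97) > species 1 (4.11) > species 4 (3.90)

species 3 > species 1 > species 4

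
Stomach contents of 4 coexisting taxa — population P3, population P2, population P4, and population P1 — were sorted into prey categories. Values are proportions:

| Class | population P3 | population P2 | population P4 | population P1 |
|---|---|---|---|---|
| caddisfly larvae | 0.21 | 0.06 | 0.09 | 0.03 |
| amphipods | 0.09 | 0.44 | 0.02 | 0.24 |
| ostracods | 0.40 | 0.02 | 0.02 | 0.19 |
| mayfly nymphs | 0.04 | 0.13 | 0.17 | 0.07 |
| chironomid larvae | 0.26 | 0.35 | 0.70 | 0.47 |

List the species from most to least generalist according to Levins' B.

population P3 > population P1 > population P2 > population P4

Σp_P3ᵢ² = 0.21² + 0.09² + 0.40² + 0.04² + 0.26² = 0.0441 + 0.0081 + 0.1600 + 0.0016 + 0.0676 = 0.2814
B_P3 = 1 / 0.2814 = 3.5537
Σp_P2ᵢ² = 0.06² + 0.44² + 0.02² + 0.13² + 0.35² = 0.0036 + 0.1936 + 0.0004 + 0.0169 + 0.1225 = 0.3370
B_P2 = 1 / 0.3370 = 2.9674
Σp_P4ᵢ² = 0.09² + 0.02² + 0.02² + 0.17² + 0.70² = 0.0081 + 0.0004 + 0.0004 + 0.0289 + 0.4900 = 0.5278
B_P4 = 1 / 0.5278 = 1.8947
Σp_P1ᵢ² = 0.03² + 0.24² + 0.19² + 0.07² + 0.47² = 0.0009 + 0.0576 + 0.0361 + 0.0049 + 0.2209 = 0.3204
B_P1 = 1 / 0.3204 = 3.1211
Ranking by B (broadest → narrowest): population P3 (3.55) > population P1 (3.12) > population P2 (2.97) > population P4 (1.89)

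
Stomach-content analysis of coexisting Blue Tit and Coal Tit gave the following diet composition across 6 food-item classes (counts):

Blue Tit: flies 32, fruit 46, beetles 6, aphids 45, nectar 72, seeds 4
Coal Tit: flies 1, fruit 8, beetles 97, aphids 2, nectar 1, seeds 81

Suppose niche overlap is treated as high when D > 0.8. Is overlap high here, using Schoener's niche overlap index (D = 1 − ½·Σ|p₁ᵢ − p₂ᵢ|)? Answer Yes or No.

No

Proportions for Blue Tit (n=205): 32/205=0.1561, 46/205=0.2244, 6/205=0.0293, 45/205=0.2195, 72/205=0.3512, 4/205=0.0195
Proportions for Coal Tit (n=190): 1/190=0.0053, 8/190=0.0421, 97/190=0.5105, 2/190=0.0105, 1/190=0.0053, 81/190=0.4263
Σ|p₁ᵢ − p₂ᵢ| = 0.1508 + 0.1823 + 0.4812 + 0.2090 + 0.3459 + 0.4068 = 1.7760
D = 1 − ½ × 1.7760 = 1 − 0.88800 = 0.11200
D = 0.11200 < 0.8 → No.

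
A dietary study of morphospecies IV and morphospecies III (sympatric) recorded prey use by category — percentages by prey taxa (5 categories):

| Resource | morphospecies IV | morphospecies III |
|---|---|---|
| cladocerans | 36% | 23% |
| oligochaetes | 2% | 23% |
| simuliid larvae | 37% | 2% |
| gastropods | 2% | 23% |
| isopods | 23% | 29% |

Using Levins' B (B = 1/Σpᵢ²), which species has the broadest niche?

Convert percentages to proportions (divide by 100).
Σp_IVᵢ² = 0.36² + 0.02² + 0.37² + 0.02² + 0.23² = 0.1296 + 0.0004 + 0.1369 + 0.0004 + 0.0529 = 0.3202
B_IV = 1 / 0.3202 = 3.1230
Σp_IIIᵢ² = 0.23² + 0.23² + 0.02² + 0.23² + 0.29² = 0.0529 + 0.0529 + 0.0004 + 0.0529 + 0.0841 = 0.2432
B_III = 1 / 0.2432 = 4.1118
Highest B → broadest niche (most generalist): morphospecies III (B = 4.11).

morphospecies III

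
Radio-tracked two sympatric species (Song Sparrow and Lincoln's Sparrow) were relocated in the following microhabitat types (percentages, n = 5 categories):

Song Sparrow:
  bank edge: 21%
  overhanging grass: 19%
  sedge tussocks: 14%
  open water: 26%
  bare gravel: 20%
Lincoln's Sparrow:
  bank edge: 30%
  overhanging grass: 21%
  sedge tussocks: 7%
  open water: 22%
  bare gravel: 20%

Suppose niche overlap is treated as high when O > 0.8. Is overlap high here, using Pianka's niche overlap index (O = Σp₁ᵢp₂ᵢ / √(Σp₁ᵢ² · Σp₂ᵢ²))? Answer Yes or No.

Yes

Convert percentages to proportions (divide by 100).
Σ p₁ᵢp₂ᵢ = 0.0630 + 0.0399 + 0.0098 + 0.0572 + 0.0400 = 0.2099
Σp_1ᵢ² = 0.21² + 0.19² + 0.14² + 0.26² + 0.20² = 0.0441 + 0.0361 + 0.0196 + 0.0676 + 0.0400 = 0.2074
Σp_2ᵢ² = 0.30² + 0.21² + 0.07² + 0.22² + 0.20² = 0.0900 + 0.0441 + 0.0049 + 0.0484 + 0.0400 = 0.2274
O = 0.2099 / √(0.2074 × 0.2274) = 0.2099 / 0.21717 = 0.9665
O = 0.9665 > 0.8 → Yes.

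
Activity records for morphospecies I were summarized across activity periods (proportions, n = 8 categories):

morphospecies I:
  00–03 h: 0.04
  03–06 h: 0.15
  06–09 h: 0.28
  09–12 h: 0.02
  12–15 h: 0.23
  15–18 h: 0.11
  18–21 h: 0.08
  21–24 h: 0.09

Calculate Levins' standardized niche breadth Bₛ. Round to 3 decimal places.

0.640

Σpᵢ² = 0.04² + 0.15² + 0.28² + 0.02² + 0.23² + 0.11² + 0.08² + 0.09² = 0.0016 + 0.0225 + 0.0784 + 0.0004 + 0.0529 + 0.0121 + 0.0064 + 0.0081 = 0.1824
B = 1 / 0.1824 = 5.48246
Bₛ = (B − 1)/(n − 1) = (5.48246 − 1)/(8 − 1) = 4.48246/7 = 0.64035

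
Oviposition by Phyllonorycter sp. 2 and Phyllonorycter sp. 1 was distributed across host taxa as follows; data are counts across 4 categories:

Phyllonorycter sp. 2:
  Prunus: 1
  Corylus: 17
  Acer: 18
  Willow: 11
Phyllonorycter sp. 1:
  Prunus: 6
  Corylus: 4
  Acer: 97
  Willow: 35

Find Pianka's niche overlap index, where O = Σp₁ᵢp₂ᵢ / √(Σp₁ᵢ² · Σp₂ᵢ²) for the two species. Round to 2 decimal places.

0.79

Proportions for Phyllonorycter sp. 2 (n=47): 1/47=0.0213, 17/47=0.3617, 18/47=0.3830, 11/47=0.2340
Proportions for Phyllonorycter sp. 1 (n=142): 6/142=0.0423, 4/142=0.0282, 97/142=0.6831, 35/142=0.2465
Σ p₁ᵢp₂ᵢ = 0.000901 + 0.010200 + 0.261627 + 0.057681 = 0.330409
Σp_1ᵢ² = 0.0213² + 0.3617² + 0.3830² + 0.2340² = 0.000454 + 0.130827 + 0.146689 + 0.054756 = 0.332726
Σp_2ᵢ² = 0.0423² + 0.0282² + 0.6831² + 0.2465² = 0.001789 + 0.000795 + 0.466626 + 0.060762 = 0.529972
O = 0.330409 / √(0.332726 × 0.529972) = 0.330409 / 0.4199232 = 0.7868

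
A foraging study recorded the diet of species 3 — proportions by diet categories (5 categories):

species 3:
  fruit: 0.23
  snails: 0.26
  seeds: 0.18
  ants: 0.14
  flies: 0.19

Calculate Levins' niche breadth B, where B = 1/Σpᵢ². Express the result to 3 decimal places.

4.794

Σpᵢ² = 0.23² + 0.26² + 0.18² + 0.14² + 0.19² = 0.0529 + 0.0676 + 0.0324 + 0.0196 + 0.0361 = 0.2086
B = 1 / 0.2086 = 4.79386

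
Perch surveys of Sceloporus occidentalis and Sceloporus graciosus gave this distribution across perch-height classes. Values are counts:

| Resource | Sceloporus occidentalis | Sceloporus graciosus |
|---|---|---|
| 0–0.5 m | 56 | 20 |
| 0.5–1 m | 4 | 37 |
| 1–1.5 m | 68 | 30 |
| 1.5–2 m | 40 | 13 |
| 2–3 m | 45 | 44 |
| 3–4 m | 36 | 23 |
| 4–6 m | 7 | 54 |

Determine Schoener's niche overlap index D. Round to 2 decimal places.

0.61

Proportions for Sceloporus occidentalis (n=256): 56/256=0.2188, 4/256=0.0156, 68/256=0.2656, 40/256=0.1563, 45/256=0.1758, 36/256=0.1406, 7/256=0.0273
Proportions for Sceloporus graciosus (n=221): 20/221=0.0905, 37/221=0.1674, 30/221=0.1357, 13/221=0.0588, 44/221=0.1991, 23/221=0.1041, 54/221=0.2443
Σ|p₁ᵢ − p₂ᵢ| = 0.1283 + 0.1518 + 0.1299 + 0.0975 + 0.0233 + 0.0365 + 0.2170 = 0.7843
D = 1 − ½ × 0.7843 = 1 − 0.39215 = 0.60785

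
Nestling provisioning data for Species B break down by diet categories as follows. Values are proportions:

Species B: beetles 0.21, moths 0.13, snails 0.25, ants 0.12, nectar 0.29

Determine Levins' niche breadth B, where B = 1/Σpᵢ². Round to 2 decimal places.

Σpᵢ² = 0.21² + 0.13² + 0.25² + 0.12² + 0.29² = 0.0441 + 0.0169 + 0.0625 + 0.0144 + 0.0841 = 0.2220
B = 1 / 0.2220 = 4.5045

4.50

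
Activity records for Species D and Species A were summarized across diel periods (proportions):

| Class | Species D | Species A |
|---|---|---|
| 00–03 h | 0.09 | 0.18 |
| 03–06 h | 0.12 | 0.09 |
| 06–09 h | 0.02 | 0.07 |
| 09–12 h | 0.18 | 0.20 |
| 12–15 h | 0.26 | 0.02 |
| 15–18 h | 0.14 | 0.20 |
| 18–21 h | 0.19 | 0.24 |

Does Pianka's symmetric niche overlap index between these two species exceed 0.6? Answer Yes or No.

Σ p₁ᵢp₂ᵢ = 0.0162 + 0.0108 + 0.0014 + 0.0360 + 0.0052 + 0.0280 + 0.0456 = 0.1432
Σp_1ᵢ² = 0.09² + 0.12² + 0.02² + 0.18² + 0.26² + 0.14² + 0.19² = 0.0081 + 0.0144 + 0.0004 + 0.0324 + 0.0676 + 0.0196 + 0.0361 = 0.1786
Σp_2ᵢ² = 0.18² + 0.09² + 0.07² + 0.20² + 0.02² + 0.20² + 0.24² = 0.0324 + 0.0081 + 0.0049 + 0.0400 + 0.0004 + 0.0400 + 0.0576 = 0.1834
O = 0.1432 / √(0.1786 × 0.1834) = 0.1432 / 0.18098 = 0.7912
O = 0.7912 > 0.6 → Yes.

Yes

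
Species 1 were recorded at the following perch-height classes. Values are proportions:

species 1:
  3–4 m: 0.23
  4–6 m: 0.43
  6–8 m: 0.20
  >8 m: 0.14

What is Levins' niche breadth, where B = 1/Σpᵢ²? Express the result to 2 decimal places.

Σpᵢ² = 0.23² + 0.43² + 0.20² + 0.14² = 0.0529 + 0.1849 + 0.0400 + 0.0196 = 0.2974
B = 1 / 0.2974 = 3.3625

3.36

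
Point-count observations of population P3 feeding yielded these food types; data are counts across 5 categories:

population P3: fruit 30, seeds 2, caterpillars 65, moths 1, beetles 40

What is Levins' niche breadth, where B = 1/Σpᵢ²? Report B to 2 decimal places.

2.83

Proportions for population P3 (n=138): 30/138=0.2174, 2/138=0.0145, 65/138=0.4710, 1/138=0.0072, 40/138=0.2899
Σpᵢ² = 0.2174² + 0.0145² + 0.4710² + 0.0072² + 0.2899² = 0.047263 + 0.000210 + 0.221841 + 0.000052 + 0.084042 = 0.353408
B = 1 / 0.353408 = 2.8296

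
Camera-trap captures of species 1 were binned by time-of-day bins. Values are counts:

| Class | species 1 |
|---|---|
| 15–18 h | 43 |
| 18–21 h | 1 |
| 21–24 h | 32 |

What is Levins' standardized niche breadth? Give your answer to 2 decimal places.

0.50

Proportions for species 1 (n=76): 43/76=0.5658, 1/76=0.0132, 32/76=0.4211
Σpᵢ² = 0.5658² + 0.0132² + 0.4211² = 0.320130 + 0.000174 + 0.177325 = 0.497629
B = 1 / 0.497629 = 2.0095
Bₛ = (B − 1)/(n − 1) = (2.0095 − 1)/(3 − 1) = 1.0095/2 = 0.5048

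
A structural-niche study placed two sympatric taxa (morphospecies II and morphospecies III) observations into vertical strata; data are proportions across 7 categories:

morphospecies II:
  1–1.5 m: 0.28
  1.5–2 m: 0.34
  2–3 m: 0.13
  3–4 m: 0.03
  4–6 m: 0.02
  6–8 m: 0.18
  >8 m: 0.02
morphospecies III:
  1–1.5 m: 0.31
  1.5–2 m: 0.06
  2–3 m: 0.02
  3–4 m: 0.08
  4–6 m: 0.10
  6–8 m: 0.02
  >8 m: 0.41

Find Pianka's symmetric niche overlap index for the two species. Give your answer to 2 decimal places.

0.48

Σ p₁ᵢp₂ᵢ = 0.0868 + 0.0204 + 0.0026 + 0.0024 + 0.0020 + 0.0036 + 0.0082 = 0.1260
Σp_1ᵢ² = 0.28² + 0.34² + 0.13² + 0.03² + 0.02² + 0.18² + 0.02² = 0.0784 + 0.1156 + 0.0169 + 0.0009 + 0.0004 + 0.0324 + 0.0004 = 0.2450
Σp_2ᵢ² = 0.31² + 0.06² + 0.02² + 0.08² + 0.10² + 0.02² + 0.41² = 0.0961 + 0.0036 + 0.0004 + 0.0064 + 0.0100 + 0.0004 + 0.1681 = 0.2850
O = 0.1260 / √(0.2450 × 0.2850) = 0.1260 / 0.26424 = 0.4768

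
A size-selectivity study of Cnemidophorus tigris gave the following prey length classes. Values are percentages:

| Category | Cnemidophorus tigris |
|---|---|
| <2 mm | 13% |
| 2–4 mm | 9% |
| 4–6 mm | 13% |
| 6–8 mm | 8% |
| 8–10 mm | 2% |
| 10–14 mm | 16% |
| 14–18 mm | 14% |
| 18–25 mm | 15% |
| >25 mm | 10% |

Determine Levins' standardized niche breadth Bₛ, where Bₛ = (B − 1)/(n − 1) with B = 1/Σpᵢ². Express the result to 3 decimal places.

Convert percentages to proportions (divide by 100).
Σpᵢ² = 0.13² + 0.09² + 0.13² + 0.08² + 0.02² + 0.16² + 0.14² + 0.15² + 0.10² = 0.0169 + 0.0081 + 0.0169 + 0.0064 + 0.0004 + 0.0256 + 0.0196 + 0.0225 + 0.0100 = 0.1264
B = 1 / 0.1264 = 7.91139
Bₛ = (B − 1)/(n − 1) = (7.91139 − 1)/(9 − 1) = 6.91139/8 = 0.86392

0.864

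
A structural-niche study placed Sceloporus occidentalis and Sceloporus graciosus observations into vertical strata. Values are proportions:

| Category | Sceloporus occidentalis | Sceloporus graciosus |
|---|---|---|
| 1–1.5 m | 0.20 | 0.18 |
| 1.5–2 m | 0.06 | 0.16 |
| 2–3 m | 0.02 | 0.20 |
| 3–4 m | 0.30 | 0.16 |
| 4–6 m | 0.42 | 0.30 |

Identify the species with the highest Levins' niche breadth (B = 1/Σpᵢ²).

Σp_occiᵢ² = 0.20² + 0.06² + 0.02² + 0.30² + 0.42² = 0.0400 + 0.0036 + 0.0004 + 0.0900 + 0.1764 = 0.3104
B_occi = 1 / 0.3104 = 3.2216
Σp_gracᵢ² = 0.18² + 0.16² + 0.20² + 0.16² + 0.30² = 0.0324 + 0.0256 + 0.0400 + 0.0256 + 0.0900 = 0.2136
B_grac = 1 / 0.2136 = 4.6816
Highest B → broadest niche (most generalist): Sceloporus graciosus (B = 4.68).

Sceloporus graciosus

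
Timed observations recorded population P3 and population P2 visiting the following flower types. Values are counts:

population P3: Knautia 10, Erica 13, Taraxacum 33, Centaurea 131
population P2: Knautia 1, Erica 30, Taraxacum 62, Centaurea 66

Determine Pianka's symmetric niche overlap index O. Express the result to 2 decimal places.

Proportions for population P3 (n=187): 10/187=0.0535, 13/187=0.0695, 33/187=0.1765, 131/187=0.7005
Proportions for population P2 (n=159): 1/159=0.0063, 30/159=0.1887, 62/159=0.3899, 66/159=0.4151
Σ p₁ᵢp₂ᵢ = 0.000337 + 0.013115 + 0.068817 + 0.290778 = 0.373047
Σp_1ᵢ² = 0.0535² + 0.0695² + 0.1765² + 0.7005² = 0.002862 + 0.004830 + 0.031152 + 0.490700 = 0.529544
Σp_2ᵢ² = 0.0063² + 0.1887² + 0.3899² + 0.4151² = 0.000040 + 0.035608 + 0.152022 + 0.172308 = 0.359978
O = 0.373047 / √(0.529544 × 0.359978) = 0.373047 / 0.4366053 = 0.8544

0.85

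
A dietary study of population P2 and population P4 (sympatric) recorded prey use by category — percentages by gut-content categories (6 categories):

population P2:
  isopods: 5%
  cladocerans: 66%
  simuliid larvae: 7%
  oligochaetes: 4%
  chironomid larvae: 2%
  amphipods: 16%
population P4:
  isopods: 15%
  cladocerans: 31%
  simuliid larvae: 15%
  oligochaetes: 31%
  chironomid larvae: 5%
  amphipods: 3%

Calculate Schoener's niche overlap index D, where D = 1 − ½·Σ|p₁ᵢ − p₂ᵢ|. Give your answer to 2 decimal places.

0.52

Convert percentages to proportions (divide by 100).
Σ|p₁ᵢ − p₂ᵢ| = 0.10 + 0.35 + 0.08 + 0.27 + 0.03 + 0.13 = 0.96
D = 1 − ½ × 0.96 = 1 − 0.480 = 0.5200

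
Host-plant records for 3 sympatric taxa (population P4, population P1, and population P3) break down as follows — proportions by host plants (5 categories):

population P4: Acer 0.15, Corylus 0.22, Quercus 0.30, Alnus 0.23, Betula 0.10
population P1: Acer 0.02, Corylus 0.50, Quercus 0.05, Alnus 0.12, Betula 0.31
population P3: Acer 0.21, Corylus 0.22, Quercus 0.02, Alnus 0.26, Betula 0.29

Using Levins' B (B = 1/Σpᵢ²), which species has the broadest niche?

population P4

Σp_P4ᵢ² = 0.15² + 0.22² + 0.30² + 0.23² + 0.10² = 0.0225 + 0.0484 + 0.0900 + 0.0529 + 0.0100 = 0.2238
B_P4 = 1 / 0.2238 = 4.4683
Σp_P1ᵢ² = 0.02² + 0.50² + 0.05² + 0.12² + 0.31² = 0.0004 + 0.2500 + 0.0025 + 0.0144 + 0.0961 = 0.3634
B_P1 = 1 / 0.3634 = 2.7518
Σp_P3ᵢ² = 0.21² + 0.22² + 0.02² + 0.26² + 0.29² = 0.0441 + 0.0484 + 0.0004 + 0.0676 + 0.0841 = 0.2446
B_P3 = 1 / 0.2446 = 4.0883
Highest B → broadest niche (most generalist): population P4 (B = 4.47).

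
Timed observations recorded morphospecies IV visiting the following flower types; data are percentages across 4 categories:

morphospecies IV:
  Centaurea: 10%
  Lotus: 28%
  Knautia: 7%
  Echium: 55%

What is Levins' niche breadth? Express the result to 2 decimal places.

Convert percentages to proportions (divide by 100).
Σpᵢ² = 0.10² + 0.28² + 0.07² + 0.55² = 0.0100 + 0.0784 + 0.0049 + 0.3025 = 0.3958
B = 1 / 0.3958 = 2.5265

2.53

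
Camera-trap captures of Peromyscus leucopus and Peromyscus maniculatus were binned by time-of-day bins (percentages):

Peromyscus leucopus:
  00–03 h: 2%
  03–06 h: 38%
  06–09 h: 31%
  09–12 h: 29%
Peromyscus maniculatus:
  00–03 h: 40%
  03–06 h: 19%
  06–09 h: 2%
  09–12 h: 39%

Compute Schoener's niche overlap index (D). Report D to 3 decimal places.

0.520

Convert percentages to proportions (divide by 100).
Σ|p₁ᵢ − p₂ᵢ| = 0.38 + 0.19 + 0.29 + 0.10 = 0.96
D = 1 − ½ × 0.96 = 1 − 0.480 = 0.52000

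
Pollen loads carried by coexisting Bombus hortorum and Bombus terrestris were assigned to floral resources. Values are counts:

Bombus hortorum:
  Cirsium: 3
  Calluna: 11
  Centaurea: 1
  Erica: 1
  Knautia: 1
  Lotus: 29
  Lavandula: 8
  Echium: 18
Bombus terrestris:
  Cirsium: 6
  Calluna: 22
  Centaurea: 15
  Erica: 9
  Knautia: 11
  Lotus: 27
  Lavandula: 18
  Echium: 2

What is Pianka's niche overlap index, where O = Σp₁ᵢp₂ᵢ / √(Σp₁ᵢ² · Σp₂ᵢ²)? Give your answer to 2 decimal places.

0.76

Proportions for Bombus hortorum (n=72): 3/72=0.0417, 11/72=0.1528, 1/72=0.0139, 1/72=0.0139, 1/72=0.0139, 29/72=0.4028, 8/72=0.1111, 18/72=0.2500
Proportions for Bombus terrestris (n=110): 6/110=0.0545, 22/110=0.2000, 15/110=0.1364, 9/110=0.0818, 11/110=0.1000, 27/110=0.2455, 18/110=0.1636, 2/110=0.0182
Σ p₁ᵢp₂ᵢ = 0.002273 + 0.030560 + 0.001896 + 0.001137 + 0.001390 + 0.098887 + 0.018176 + 0.004550 = 0.158869
Σp_1ᵢ² = 0.0417² + 0.1528² + 0.0139² + 0.0139² + 0.0139² + 0.4028² + 0.1111² + 0.2500² = 0.001739 + 0.023348 + 0.000193 + 0.000193 + 0.000193 + 0.162248 + 0.012343 + 0.062500 = 0.262757
Σp_2ᵢ² = 0.0545² + 0.2000² + 0.1364² + 0.0818² + 0.1000² + 0.2455² + 0.1636² + 0.0182² = 0.002970 + 0.040000 + 0.018605 + 0.006691 + 0.010000 + 0.060270 + 0.026765 + 0.000331 = 0.165632
O = 0.158869 / √(0.262757 × 0.165632) = 0.158869 / 0.2086168 = 0.7615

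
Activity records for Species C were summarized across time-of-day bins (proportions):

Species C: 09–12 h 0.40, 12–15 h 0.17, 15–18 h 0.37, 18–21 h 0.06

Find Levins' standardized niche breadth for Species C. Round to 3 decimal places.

0.679

Σpᵢ² = 0.40² + 0.17² + 0.37² + 0.06² = 0.1600 + 0.0289 + 0.1369 + 0.0036 = 0.3294
B = 1 / 0.3294 = 3.03582
Bₛ = (B − 1)/(n − 1) = (3.03582 − 1)/(4 − 1) = 2.03582/3 = 0.67861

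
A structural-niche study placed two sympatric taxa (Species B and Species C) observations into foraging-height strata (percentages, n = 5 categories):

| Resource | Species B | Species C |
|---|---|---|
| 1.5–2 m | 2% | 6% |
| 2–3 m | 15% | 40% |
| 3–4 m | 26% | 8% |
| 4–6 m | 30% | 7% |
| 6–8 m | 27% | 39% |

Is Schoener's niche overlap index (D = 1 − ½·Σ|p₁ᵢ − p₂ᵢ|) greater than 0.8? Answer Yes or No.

Convert percentages to proportions (divide by 100).
Σ|p₁ᵢ − p₂ᵢ| = 0.04 + 0.25 + 0.18 + 0.23 + 0.12 = 0.82
D = 1 − ½ × 0.82 = 1 − 0.410 = 0.5900
D = 0.5900 < 0.8 → No.

No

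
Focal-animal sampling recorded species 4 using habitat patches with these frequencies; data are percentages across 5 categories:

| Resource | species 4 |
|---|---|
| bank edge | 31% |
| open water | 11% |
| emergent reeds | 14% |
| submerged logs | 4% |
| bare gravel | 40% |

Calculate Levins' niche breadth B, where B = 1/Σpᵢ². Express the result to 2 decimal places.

3.46

Convert percentages to proportions (divide by 100).
Σpᵢ² = 0.31² + 0.11² + 0.14² + 0.04² + 0.40² = 0.0961 + 0.0121 + 0.0196 + 0.0016 + 0.1600 = 0.2894
B = 1 / 0.2894 = 3.4554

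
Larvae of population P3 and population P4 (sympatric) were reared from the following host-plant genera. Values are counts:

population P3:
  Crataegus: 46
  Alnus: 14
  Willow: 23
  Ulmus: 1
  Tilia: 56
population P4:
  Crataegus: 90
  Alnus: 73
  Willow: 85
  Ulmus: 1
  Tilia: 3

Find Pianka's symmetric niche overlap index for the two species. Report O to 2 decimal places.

0.66

Proportions for population P3 (n=140): 46/140=0.3286, 14/140=0.1000, 23/140=0.1643, 1/140=0.0071, 56/140=0.4000
Proportions for population P4 (n=252): 90/252=0.3571, 73/252=0.2897, 85/252=0.3373, 1/252=0.0040, 3/252=0.0119
Σ p₁ᵢp₂ᵢ = 0.117343 + 0.028970 + 0.055418 + 0.000028 + 0.004760 = 0.206519
Σp_1ᵢ² = 0.3286² + 0.1000² + 0.1643² + 0.0071² + 0.4000² = 0.107978 + 0.010000 + 0.026994 + 0.000050 + 0.160000 = 0.305022
Σp_2ᵢ² = 0.3571² + 0.2897² + 0.3373² + 0.0040² + 0.0119² = 0.127520 + 0.083926 + 0.113771 + 0.000016 + 0.000142 = 0.325375
O = 0.206519 / √(0.305022 × 0.325375) = 0.206519 / 0.3150342 = 0.6555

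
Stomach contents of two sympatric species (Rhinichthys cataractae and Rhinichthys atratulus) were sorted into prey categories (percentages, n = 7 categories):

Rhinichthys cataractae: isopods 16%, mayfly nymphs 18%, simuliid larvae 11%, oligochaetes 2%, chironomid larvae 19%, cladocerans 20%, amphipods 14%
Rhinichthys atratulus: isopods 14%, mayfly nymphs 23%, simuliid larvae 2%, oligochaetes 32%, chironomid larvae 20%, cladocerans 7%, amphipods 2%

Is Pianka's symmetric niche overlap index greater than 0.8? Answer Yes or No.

No

Convert percentages to proportions (divide by 100).
Σ p₁ᵢp₂ᵢ = 0.0224 + 0.0414 + 0.0022 + 0.0064 + 0.0380 + 0.0140 + 0.0028 = 0.1272
Σp_1ᵢ² = 0.16² + 0.18² + 0.11² + 0.02² + 0.19² + 0.20² + 0.14² = 0.0256 + 0.0324 + 0.0121 + 0.0004 + 0.0361 + 0.0400 + 0.0196 = 0.1662
Σp_2ᵢ² = 0.14² + 0.23² + 0.02² + 0.32² + 0.20² + 0.07² + 0.02² = 0.0196 + 0.0529 + 0.0004 + 0.1024 + 0.0400 + 0.0049 + 0.0004 = 0.2206
O = 0.1272 / √(0.1662 × 0.2206) = 0.1272 / 0.19148 = 0.6643
O = 0.6643 < 0.8 → No.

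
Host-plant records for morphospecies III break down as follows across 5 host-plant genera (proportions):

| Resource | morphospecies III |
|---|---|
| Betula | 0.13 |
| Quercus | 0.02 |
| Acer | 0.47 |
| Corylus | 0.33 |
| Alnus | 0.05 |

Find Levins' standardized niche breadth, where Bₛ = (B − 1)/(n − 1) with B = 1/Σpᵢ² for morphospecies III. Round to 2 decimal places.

Σpᵢ² = 0.13² + 0.02² + 0.47² + 0.33² + 0.05² = 0.0169 + 0.0004 + 0.2209 + 0.1089 + 0.0025 = 0.3496
B = 1 / 0.3496 = 2.8604
Bₛ = (B − 1)/(n − 1) = (2.8604 − 1)/(5 − 1) = 1.8604/4 = 0.4651

0.47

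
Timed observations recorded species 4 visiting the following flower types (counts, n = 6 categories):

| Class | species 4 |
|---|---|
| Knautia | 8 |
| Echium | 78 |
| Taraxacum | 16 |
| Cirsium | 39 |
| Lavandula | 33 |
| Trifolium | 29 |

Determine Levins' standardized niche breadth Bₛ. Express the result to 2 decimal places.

Proportions for species 4 (n=203): 8/203=0.0394, 78/203=0.3842, 16/203=0.0788, 39/203=0.1921, 33/203=0.1626, 29/203=0.1429
Σpᵢ² = 0.0394² + 0.3842² + 0.0788² + 0.1921² + 0.1626² + 0.1429² = 0.001552 + 0.147610 + 0.006209 + 0.036902 + 0.026439 + 0.020420 = 0.239132
B = 1 / 0.239132 = 4.1818
Bₛ = (B − 1)/(n − 1) = (4.1818 − 1)/(6 − 1) = 3.1818/5 = 0.6364

0.64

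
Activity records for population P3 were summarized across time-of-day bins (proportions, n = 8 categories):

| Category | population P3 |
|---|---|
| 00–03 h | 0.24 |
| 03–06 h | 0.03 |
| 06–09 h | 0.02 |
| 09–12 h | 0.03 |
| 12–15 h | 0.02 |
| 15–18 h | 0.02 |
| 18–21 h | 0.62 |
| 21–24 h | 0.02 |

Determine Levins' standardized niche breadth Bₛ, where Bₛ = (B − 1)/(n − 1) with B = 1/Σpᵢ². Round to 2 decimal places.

Σpᵢ² = 0.24² + 0.03² + 0.02² + 0.03² + 0.02² + 0.02² + 0.62² + 0.02² = 0.0576 + 0.0009 + 0.0004 + 0.0009 + 0.0004 + 0.0004 + 0.3844 + 0.0004 = 0.4454
B = 1 / 0.4454 = 2.2452
Bₛ = (B − 1)/(n − 1) = (2.2452 − 1)/(8 − 1) = 1.2452/7 = 0.1779

0.18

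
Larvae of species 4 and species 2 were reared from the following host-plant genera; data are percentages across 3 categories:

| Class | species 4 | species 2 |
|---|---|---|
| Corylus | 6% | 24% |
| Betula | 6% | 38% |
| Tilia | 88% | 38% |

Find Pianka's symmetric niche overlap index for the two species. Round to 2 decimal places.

0.71

Convert percentages to proportions (divide by 100).
Σ p₁ᵢp₂ᵢ = 0.0144 + 0.0228 + 0.3344 = 0.3716
Σp_1ᵢ² = 0.06² + 0.06² + 0.88² = 0.0036 + 0.0036 + 0.7744 = 0.7816
Σp_2ᵢ² = 0.24² + 0.38² + 0.38² = 0.0576 + 0.1444 + 0.1444 = 0.3464
O = 0.3716 / √(0.7816 × 0.3464) = 0.3716 / 0.52033 = 0.7142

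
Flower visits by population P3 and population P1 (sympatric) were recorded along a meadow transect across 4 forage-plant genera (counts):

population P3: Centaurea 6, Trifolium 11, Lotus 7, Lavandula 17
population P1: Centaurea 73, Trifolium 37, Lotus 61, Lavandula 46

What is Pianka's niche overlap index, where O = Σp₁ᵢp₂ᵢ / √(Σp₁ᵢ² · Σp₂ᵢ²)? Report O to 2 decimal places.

0.82

Proportions for population P3 (n=41): 6/41=0.1463, 11/41=0.2683, 7/41=0.1707, 17/41=0.4146
Proportions for population P1 (n=217): 73/217=0.3364, 37/217=0.1705, 61/217=0.2811, 46/217=0.2120
Σ p₁ᵢp₂ᵢ = 0.049215 + 0.045745 + 0.047984 + 0.087895 = 0.230839
Σp_1ᵢ² = 0.1463² + 0.2683² + 0.1707² + 0.4146² = 0.021404 + 0.071985 + 0.029138 + 0.171893 = 0.294420
Σp_2ᵢ² = 0.3364² + 0.1705² + 0.2811² + 0.2120² = 0.113165 + 0.029070 + 0.079017 + 0.044944 = 0.266196
O = 0.230839 / √(0.294420 × 0.266196) = 0.230839 / 0.2799525 = 0.8246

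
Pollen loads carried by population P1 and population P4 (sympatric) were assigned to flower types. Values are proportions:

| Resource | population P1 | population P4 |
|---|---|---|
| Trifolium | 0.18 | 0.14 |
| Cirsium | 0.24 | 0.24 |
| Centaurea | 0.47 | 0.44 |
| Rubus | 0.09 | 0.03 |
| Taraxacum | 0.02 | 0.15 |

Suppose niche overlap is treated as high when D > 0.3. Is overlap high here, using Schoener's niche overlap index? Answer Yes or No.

Yes

Σ|p₁ᵢ − p₂ᵢ| = 0.04 + 0.00 + 0.03 + 0.06 + 0.13 = 0.26
D = 1 − ½ × 0.26 = 1 − 0.130 = 0.8700
D = 0.8700 > 0.3 → Yes.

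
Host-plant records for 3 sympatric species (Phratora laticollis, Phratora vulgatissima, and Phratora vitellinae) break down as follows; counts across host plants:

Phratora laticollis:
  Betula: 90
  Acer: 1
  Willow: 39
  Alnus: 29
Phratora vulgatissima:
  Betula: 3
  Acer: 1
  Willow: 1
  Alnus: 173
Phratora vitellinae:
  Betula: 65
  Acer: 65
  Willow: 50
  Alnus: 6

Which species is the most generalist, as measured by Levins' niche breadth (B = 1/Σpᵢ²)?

Proportions for Phratora laticollis (n=159): 90/159=0.5660, 1/159=0.0063, 39/159=0.2453, 29/159=0.1824
Proportions for Phratora vulgatissima (n=178): 3/178=0.0169, 1/178=0.0056, 1/178=0.0056, 173/178=0.9719
Proportions for Phratora vitellinae (n=186): 65/186=0.3495, 65/186=0.3495, 50/186=0.2688, 6/186=0.0323
Σp_latiᵢ² = 0.5660² + 0.0063² + 0.2453² + 0.1824² = 0.320356 + 0.000040 + 0.060172 + 0.033270 = 0.413838
B_lati = 1 / 0.413838 = 2.4164
Σp_vulgᵢ² = 0.0169² + 0.0056² + 0.0056² + 0.9719² = 0.000286 + 0.000031 + 0.000031 + 0.944590 = 0.944938
B_vulg = 1 / 0.944938 = 1.0583
Σp_viteᵢ² = 0.3495² + 0.3495² + 0.2688² + 0.0323² = 0.122150 + 0.122150 + 0.072253 + 0.001043 = 0.317596
B_vite = 1 / 0.317596 = 3.1487
Highest B → broadest niche (most generalist): Phratora vitellinae (B = 3.15).

Phratora vitellinae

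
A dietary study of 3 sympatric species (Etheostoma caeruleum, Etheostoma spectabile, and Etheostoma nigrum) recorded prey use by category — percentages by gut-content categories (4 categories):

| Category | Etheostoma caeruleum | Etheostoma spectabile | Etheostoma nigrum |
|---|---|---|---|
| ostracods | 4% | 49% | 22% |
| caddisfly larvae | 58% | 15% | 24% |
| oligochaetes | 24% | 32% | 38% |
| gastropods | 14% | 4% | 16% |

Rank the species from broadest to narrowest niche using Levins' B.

Etheostoma nigrum > Etheostoma spectabile > Etheostoma caeruleum

Convert percentages to proportions (divide by 100).
Σp_caerᵢ² = 0.04² + 0.58² + 0.24² + 0.14² = 0.0016 + 0.3364 + 0.0576 + 0.0196 = 0.4152
B_caer = 1 / 0.4152 = 2.4085
Σp_specᵢ² = 0.49² + 0.15² + 0.32² + 0.04² = 0.2401 + 0.0225 + 0.1024 + 0.0016 = 0.3666
B_spec = 1 / 0.3666 = 2.7278
Σp_nigrᵢ² = 0.22² + 0.24² + 0.38² + 0.16² = 0.0484 + 0.0576 + 0.1444 + 0.0256 = 0.2760
B_nigr = 1 / 0.2760 = 3.6232
Ranking by B (broadest → narrowest): Etheostoma nigrum (3.62) > Etheostoma spectabile (2.73) > Etheostoma caeruleum (2.41)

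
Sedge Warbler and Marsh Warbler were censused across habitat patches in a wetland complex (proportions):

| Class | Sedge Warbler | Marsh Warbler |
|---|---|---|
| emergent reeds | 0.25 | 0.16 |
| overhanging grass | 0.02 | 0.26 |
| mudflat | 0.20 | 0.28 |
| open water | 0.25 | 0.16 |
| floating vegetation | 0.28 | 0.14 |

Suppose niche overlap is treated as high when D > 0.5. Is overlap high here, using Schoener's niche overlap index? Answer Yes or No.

Σ|p₁ᵢ − p₂ᵢ| = 0.09 + 0.24 + 0.08 + 0.09 + 0.14 = 0.64
D = 1 − ½ × 0.64 = 1 − 0.320 = 0.6800
D = 0.6800 > 0.5 → Yes.

Yes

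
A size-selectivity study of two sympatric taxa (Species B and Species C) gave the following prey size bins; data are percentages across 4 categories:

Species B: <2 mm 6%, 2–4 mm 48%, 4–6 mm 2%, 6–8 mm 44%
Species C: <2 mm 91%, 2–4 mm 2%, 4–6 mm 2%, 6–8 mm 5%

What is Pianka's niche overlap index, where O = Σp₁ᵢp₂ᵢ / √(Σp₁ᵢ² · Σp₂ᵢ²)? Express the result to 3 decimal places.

0.145

Convert percentages to proportions (divide by 100).
Σ p₁ᵢp₂ᵢ = 0.0546 + 0.0096 + 0.0004 + 0.0220 = 0.0866
Σp_1ᵢ² = 0.06² + 0.48² + 0.02² + 0.44² = 0.0036 + 0.2304 + 0.0004 + 0.1936 = 0.4280
Σp_2ᵢ² = 0.91² + 0.02² + 0.02² + 0.05² = 0.8281 + 0.0004 + 0.0004 + 0.0025 = 0.8314
O = 0.0866 / √(0.4280 × 0.8314) = 0.0866 / 0.596523 = 0.14517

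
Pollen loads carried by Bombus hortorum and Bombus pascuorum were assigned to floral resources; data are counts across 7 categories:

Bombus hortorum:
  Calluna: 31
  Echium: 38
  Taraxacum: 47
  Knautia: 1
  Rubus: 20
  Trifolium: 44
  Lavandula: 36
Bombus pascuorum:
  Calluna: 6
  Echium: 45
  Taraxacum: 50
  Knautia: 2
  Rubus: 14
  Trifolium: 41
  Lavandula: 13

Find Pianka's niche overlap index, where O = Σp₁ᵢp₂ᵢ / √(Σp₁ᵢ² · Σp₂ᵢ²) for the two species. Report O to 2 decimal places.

Proportions for Bombus hortorum (n=217): 31/217=0.1429, 38/217=0.1751, 47/217=0.2166, 1/217=0.0046, 20/217=0.0922, 44/217=0.2028, 36/217=0.1659
Proportions for Bombus pascuorum (n=171): 6/171=0.0351, 45/171=0.2632, 50/171=0.2924, 2/171=0.0117, 14/171=0.0819, 41/171=0.2398, 13/171=0.0760
Σ p₁ᵢp₂ᵢ = 0.005016 + 0.046086 + 0.063334 + 0.000054 + 0.007551 + 0.048631 + 0.012608 = 0.183280
Σp_1ᵢ² = 0.1429² + 0.1751² + 0.2166² + 0.0046² + 0.0922² + 0.2028² + 0.1659² = 0.020420 + 0.030660 + 0.046916 + 0.000021 + 0.008501 + 0.041128 + 0.027523 = 0.175169
Σp_2ᵢ² = 0.0351² + 0.2632² + 0.2924² + 0.0117² + 0.0819² + 0.2398² + 0.0760² = 0.001232 + 0.069274 + 0.085498 + 0.000137 + 0.006708 + 0.057504 + 0.005776 = 0.226129
O = 0.183280 / √(0.175169 × 0.226129) = 0.183280 / 0.1990246 = 0.9209

0.92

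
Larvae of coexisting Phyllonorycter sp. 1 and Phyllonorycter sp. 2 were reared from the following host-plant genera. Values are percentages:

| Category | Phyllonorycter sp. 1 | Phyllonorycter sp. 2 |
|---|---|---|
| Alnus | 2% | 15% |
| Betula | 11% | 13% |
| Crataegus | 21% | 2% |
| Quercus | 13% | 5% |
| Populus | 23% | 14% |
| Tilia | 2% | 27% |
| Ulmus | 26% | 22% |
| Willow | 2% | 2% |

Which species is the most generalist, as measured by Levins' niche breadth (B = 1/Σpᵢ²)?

Convert percentages to proportions (divide by 100).
Σp_1ᵢ² = 0.02² + 0.11² + 0.21² + 0.13² + 0.23² + 0.02² + 0.26² + 0.02² = 0.0004 + 0.0121 + 0.0441 + 0.0169 + 0.0529 + 0.0004 + 0.0676 + 0.0004 = 0.1948
B_1 = 1 / 0.1948 = 5.1335
Σp_2ᵢ² = 0.15² + 0.13² + 0.02² + 0.05² + 0.14² + 0.27² + 0.22² + 0.02² = 0.0225 + 0.0169 + 0.0004 + 0.0025 + 0.0196 + 0.0729 + 0.0484 + 0.0004 = 0.1836
B_2 = 1 / 0.1836 = 5.4466
Highest B → broadest niche (most generalist): Phyllonorycter sp. 2 (B = 5.45).

Phyllonorycter sp. 2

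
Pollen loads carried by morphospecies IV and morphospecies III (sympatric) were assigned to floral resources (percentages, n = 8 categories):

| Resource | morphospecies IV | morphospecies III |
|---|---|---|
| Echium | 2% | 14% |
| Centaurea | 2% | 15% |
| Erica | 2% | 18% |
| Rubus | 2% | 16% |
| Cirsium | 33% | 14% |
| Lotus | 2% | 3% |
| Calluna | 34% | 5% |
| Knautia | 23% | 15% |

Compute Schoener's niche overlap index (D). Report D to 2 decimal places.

0.44

Convert percentages to proportions (divide by 100).
Σ|p₁ᵢ − p₂ᵢ| = 0.12 + 0.13 + 0.16 + 0.14 + 0.19 + 0.01 + 0.29 + 0.08 = 1.12
D = 1 − ½ × 1.12 = 1 − 0.560 = 0.4400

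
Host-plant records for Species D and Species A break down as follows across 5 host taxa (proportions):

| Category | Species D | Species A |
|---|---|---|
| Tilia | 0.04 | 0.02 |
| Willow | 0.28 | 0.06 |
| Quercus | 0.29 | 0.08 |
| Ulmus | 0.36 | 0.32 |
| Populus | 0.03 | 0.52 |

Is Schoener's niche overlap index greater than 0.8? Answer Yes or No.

No

Σ|p₁ᵢ − p₂ᵢ| = 0.02 + 0.22 + 0.21 + 0.04 + 0.49 = 0.98
D = 1 − ½ × 0.98 = 1 − 0.490 = 0.5100
D = 0.5100 < 0.8 → No.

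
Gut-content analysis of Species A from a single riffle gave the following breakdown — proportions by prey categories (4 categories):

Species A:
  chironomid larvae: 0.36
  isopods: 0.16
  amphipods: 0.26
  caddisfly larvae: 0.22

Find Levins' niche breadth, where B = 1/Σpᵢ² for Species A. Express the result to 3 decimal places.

Σpᵢ² = 0.36² + 0.16² + 0.26² + 0.22² = 0.1296 + 0.0256 + 0.0676 + 0.0484 = 0.2712
B = 1 / 0.2712 = 3.68732

3.687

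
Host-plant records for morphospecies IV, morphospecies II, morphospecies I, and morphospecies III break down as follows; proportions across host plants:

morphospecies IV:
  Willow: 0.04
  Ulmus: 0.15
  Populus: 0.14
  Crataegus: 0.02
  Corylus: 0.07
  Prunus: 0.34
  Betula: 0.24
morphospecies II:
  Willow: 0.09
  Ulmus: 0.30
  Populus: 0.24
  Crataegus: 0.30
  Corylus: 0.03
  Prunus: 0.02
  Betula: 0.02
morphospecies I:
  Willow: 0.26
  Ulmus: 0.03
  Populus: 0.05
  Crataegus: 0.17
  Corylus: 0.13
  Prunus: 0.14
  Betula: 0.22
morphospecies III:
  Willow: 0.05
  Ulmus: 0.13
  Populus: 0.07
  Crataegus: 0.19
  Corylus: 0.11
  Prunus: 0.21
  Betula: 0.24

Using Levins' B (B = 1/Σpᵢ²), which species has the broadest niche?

morphospecies III

Σp_IVᵢ² = 0.04² + 0.15² + 0.14² + 0.02² + 0.07² + 0.34² + 0.24² = 0.0016 + 0.0225 + 0.0196 + 0.0004 + 0.0049 + 0.1156 + 0.0576 = 0.2222
B_IV = 1 / 0.2222 = 4.5005
Σp_IIᵢ² = 0.09² + 0.30² + 0.24² + 0.30² + 0.03² + 0.02² + 0.02² = 0.0081 + 0.0900 + 0.0576 + 0.0900 + 0.0009 + 0.0004 + 0.0004 = 0.2474
B_II = 1 / 0.2474 = 4.0420
Σp_Iᵢ² = 0.26² + 0.03² + 0.05² + 0.17² + 0.13² + 0.14² + 0.22² = 0.0676 + 0.0009 + 0.0025 + 0.0289 + 0.0169 + 0.0196 + 0.0484 = 0.1848
B_I = 1 / 0.1848 = 5.4113
Σp_IIIᵢ² = 0.05² + 0.13² + 0.07² + 0.19² + 0.11² + 0.21² + 0.24² = 0.0025 + 0.0169 + 0.0049 + 0.0361 + 0.0121 + 0.0441 + 0.0576 = 0.1742
B_III = 1 / 0.1742 = 5.7405
Highest B → broadest niche (most generalist): morphospecies III (B = 5.74).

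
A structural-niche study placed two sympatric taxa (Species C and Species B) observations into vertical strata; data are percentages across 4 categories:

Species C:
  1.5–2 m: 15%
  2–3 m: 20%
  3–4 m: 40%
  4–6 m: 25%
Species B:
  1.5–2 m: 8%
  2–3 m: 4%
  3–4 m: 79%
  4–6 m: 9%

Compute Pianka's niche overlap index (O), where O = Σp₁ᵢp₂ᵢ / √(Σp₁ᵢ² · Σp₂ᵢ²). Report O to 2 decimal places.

Convert percentages to proportions (divide by 100).
Σ p₁ᵢp₂ᵢ = 0.0120 + 0.0080 + 0.3160 + 0.0225 = 0.3585
Σp_1ᵢ² = 0.15² + 0.20² + 0.40² + 0.25² = 0.0225 + 0.0400 + 0.1600 + 0.0625 = 0.2850
Σp_2ᵢ² = 0.08² + 0.04² + 0.79² + 0.09² = 0.0064 + 0.0016 + 0.6241 + 0.0081 = 0.6402
O = 0.3585 / √(0.2850 × 0.6402) = 0.3585 / 0.42715 = 0.8393

0.84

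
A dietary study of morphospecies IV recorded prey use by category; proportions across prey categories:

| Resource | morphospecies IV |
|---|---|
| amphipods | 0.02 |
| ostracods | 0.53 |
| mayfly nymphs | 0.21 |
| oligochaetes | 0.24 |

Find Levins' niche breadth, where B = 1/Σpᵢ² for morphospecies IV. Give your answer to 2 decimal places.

Σpᵢ² = 0.02² + 0.53² + 0.21² + 0.24² = 0.0004 + 0.2809 + 0.0441 + 0.0576 = 0.3830
B = 1 / 0.3830 = 2.6110

2.61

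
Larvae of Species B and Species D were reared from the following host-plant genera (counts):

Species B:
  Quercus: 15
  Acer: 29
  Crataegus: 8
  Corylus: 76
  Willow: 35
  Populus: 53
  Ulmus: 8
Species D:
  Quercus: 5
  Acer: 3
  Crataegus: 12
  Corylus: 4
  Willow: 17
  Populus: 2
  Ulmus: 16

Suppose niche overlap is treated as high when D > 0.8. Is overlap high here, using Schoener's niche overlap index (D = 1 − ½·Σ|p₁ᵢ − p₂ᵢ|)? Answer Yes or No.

No

Proportions for Species B (n=224): 15/224=0.0670, 29/224=0.1295, 8/224=0.0357, 76/224=0.3393, 35/224=0.1563, 53/224=0.2366, 8/224=0.0357
Proportions for Species D (n=59): 5/59=0.0847, 3/59=0.0508, 12/59=0.2034, 4/59=0.0678, 17/59=0.2881, 2/59=0.0339, 16/59=0.2712
Σ|p₁ᵢ − p₂ᵢ| = 0.0177 + 0.0787 + 0.1677 + 0.2715 + 0.1318 + 0.2027 + 0.2355 = 1.1056
D = 1 − ½ × 1.1056 = 1 − 0.55280 = 0.44720
D = 0.44720 < 0.8 → No.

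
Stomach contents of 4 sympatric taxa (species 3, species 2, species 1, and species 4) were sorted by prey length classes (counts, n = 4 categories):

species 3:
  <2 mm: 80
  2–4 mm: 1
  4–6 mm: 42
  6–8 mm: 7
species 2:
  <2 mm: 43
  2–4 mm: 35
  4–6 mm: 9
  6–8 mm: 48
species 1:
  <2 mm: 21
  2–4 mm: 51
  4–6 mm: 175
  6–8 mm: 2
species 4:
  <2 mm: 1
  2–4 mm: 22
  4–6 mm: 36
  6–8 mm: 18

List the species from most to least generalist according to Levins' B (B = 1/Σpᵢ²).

Proportions for species 3 (n=130): 80/130=0.6154, 1/130=0.0077, 42/130=0.3231, 7/130=0.0538
Proportions for species 2 (n=135): 43/135=0.3185, 35/135=0.2593, 9/135=0.0667, 48/135=0.3556
Proportions for species 1 (n=249): 21/249=0.0843, 51/249=0.2048, 175/249=0.7028, 2/249=0.0080
Proportions for species 4 (n=77): 1/77=0.0130, 22/77=0.2857, 36/77=0.4675, 18/77=0.2338
Σp_3ᵢ² = 0.6154² + 0.0077² + 0.3231² + 0.0538² = 0.378717 + 0.000059 + 0.104394 + 0.002894 = 0.486064
B_3 = 1 / 0.486064 = 2.0573
Σp_2ᵢ² = 0.3185² + 0.2593² + 0.0667² + 0.3556² = 0.101442 + 0.067236 + 0.004449 + 0.126451 = 0.299578
B_2 = 1 / 0.299578 = 3.3380
Σp_1ᵢ² = 0.0843² + 0.2048² + 0.7028² + 0.0080² = 0.007106 + 0.041943 + 0.493928 + 0.000064 = 0.543041
B_1 = 1 / 0.543041 = 1.8415
Σp_4ᵢ² = 0.0130² + 0.2857² + 0.4675² + 0.2338² = 0.000169 + 0.081624 + 0.218556 + 0.054662 = 0.355011
B_4 = 1 / 0.355011 = 2.8168
Ranking by B (broadest → narrowest): species 2 (3.34) > species 4 (2.82) > species 3 (2.06) > species 1 (1.84)

species 2 > species 4 > species 3 > species 1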